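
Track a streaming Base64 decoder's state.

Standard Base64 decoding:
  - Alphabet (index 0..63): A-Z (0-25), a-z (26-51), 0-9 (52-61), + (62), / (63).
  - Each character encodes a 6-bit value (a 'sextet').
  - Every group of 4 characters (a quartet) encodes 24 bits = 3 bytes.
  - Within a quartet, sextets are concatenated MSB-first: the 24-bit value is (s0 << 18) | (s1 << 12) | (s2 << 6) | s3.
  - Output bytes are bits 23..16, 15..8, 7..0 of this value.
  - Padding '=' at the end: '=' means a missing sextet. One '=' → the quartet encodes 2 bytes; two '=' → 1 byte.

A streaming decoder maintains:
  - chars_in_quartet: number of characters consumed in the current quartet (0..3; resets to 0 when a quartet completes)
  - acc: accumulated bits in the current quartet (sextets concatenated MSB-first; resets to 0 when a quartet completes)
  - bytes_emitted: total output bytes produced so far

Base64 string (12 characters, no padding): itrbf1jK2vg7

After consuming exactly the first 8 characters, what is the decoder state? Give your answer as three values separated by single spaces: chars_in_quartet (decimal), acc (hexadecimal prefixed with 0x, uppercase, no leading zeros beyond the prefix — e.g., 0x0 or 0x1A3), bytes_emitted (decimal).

Answer: 0 0x0 6

Derivation:
After char 0 ('i'=34): chars_in_quartet=1 acc=0x22 bytes_emitted=0
After char 1 ('t'=45): chars_in_quartet=2 acc=0x8AD bytes_emitted=0
After char 2 ('r'=43): chars_in_quartet=3 acc=0x22B6B bytes_emitted=0
After char 3 ('b'=27): chars_in_quartet=4 acc=0x8ADADB -> emit 8A DA DB, reset; bytes_emitted=3
After char 4 ('f'=31): chars_in_quartet=1 acc=0x1F bytes_emitted=3
After char 5 ('1'=53): chars_in_quartet=2 acc=0x7F5 bytes_emitted=3
After char 6 ('j'=35): chars_in_quartet=3 acc=0x1FD63 bytes_emitted=3
After char 7 ('K'=10): chars_in_quartet=4 acc=0x7F58CA -> emit 7F 58 CA, reset; bytes_emitted=6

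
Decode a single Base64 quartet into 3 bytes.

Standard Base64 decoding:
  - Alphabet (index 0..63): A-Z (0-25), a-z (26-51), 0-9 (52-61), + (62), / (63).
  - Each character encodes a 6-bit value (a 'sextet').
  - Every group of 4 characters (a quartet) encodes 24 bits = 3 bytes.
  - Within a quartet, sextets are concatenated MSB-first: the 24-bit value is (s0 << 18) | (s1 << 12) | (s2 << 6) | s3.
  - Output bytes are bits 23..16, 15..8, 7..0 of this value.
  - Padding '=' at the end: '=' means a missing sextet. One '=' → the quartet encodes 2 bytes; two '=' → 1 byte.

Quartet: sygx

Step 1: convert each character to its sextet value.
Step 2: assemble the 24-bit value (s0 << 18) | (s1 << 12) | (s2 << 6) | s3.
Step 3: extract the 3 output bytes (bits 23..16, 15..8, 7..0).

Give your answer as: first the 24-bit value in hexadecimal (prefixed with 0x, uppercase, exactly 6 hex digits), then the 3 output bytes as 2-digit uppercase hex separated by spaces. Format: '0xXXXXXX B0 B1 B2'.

Sextets: s=44, y=50, g=32, x=49
24-bit: (44<<18) | (50<<12) | (32<<6) | 49
      = 0xB00000 | 0x032000 | 0x000800 | 0x000031
      = 0xB32831
Bytes: (v>>16)&0xFF=B3, (v>>8)&0xFF=28, v&0xFF=31

Answer: 0xB32831 B3 28 31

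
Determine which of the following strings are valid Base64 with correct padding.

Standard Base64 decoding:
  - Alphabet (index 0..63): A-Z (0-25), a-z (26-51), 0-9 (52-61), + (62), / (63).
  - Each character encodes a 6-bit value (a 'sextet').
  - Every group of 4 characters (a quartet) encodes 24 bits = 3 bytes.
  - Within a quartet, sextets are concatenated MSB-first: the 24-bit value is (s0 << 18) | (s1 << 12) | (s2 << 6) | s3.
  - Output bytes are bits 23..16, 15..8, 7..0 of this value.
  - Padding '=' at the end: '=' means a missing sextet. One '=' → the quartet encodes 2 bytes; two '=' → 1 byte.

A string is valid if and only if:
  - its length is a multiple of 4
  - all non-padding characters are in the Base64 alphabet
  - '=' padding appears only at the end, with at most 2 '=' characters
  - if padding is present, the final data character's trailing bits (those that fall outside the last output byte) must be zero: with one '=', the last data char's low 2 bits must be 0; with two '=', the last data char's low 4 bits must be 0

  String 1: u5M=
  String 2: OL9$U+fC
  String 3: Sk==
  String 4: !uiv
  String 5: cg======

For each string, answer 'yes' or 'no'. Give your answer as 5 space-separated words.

String 1: 'u5M=' → valid
String 2: 'OL9$U+fC' → invalid (bad char(s): ['$'])
String 3: 'Sk==' → invalid (bad trailing bits)
String 4: '!uiv' → invalid (bad char(s): ['!'])
String 5: 'cg======' → invalid (6 pad chars (max 2))

Answer: yes no no no no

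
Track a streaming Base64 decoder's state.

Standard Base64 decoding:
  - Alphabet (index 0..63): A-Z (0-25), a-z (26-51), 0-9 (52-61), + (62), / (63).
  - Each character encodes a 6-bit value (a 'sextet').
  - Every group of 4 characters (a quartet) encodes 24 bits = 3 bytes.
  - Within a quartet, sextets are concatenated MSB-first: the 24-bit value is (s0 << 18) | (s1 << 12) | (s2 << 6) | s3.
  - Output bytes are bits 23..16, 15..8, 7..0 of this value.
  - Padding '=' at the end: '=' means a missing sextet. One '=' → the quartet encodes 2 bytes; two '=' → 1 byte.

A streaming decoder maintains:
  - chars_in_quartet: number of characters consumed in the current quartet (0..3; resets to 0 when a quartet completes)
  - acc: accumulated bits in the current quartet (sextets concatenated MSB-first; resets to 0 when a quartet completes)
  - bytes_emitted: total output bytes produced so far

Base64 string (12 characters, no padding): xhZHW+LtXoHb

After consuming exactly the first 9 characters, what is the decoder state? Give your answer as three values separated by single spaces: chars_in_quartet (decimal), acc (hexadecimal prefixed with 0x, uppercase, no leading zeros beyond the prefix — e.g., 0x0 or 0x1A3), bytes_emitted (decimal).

After char 0 ('x'=49): chars_in_quartet=1 acc=0x31 bytes_emitted=0
After char 1 ('h'=33): chars_in_quartet=2 acc=0xC61 bytes_emitted=0
After char 2 ('Z'=25): chars_in_quartet=3 acc=0x31859 bytes_emitted=0
After char 3 ('H'=7): chars_in_quartet=4 acc=0xC61647 -> emit C6 16 47, reset; bytes_emitted=3
After char 4 ('W'=22): chars_in_quartet=1 acc=0x16 bytes_emitted=3
After char 5 ('+'=62): chars_in_quartet=2 acc=0x5BE bytes_emitted=3
After char 6 ('L'=11): chars_in_quartet=3 acc=0x16F8B bytes_emitted=3
After char 7 ('t'=45): chars_in_quartet=4 acc=0x5BE2ED -> emit 5B E2 ED, reset; bytes_emitted=6
After char 8 ('X'=23): chars_in_quartet=1 acc=0x17 bytes_emitted=6

Answer: 1 0x17 6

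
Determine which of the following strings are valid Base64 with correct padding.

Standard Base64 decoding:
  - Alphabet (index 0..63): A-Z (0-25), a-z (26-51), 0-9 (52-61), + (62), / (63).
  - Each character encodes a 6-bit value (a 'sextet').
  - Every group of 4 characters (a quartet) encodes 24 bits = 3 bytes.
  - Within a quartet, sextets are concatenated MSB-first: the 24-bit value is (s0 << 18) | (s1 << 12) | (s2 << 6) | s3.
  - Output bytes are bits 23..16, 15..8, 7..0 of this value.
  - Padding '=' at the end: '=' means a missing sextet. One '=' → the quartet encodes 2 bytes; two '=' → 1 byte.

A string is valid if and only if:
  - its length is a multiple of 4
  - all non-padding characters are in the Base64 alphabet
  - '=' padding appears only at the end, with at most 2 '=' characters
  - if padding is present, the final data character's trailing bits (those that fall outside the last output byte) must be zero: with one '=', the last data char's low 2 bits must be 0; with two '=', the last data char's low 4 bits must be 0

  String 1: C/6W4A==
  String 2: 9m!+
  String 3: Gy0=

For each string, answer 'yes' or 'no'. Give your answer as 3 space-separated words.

String 1: 'C/6W4A==' → valid
String 2: '9m!+' → invalid (bad char(s): ['!'])
String 3: 'Gy0=' → valid

Answer: yes no yes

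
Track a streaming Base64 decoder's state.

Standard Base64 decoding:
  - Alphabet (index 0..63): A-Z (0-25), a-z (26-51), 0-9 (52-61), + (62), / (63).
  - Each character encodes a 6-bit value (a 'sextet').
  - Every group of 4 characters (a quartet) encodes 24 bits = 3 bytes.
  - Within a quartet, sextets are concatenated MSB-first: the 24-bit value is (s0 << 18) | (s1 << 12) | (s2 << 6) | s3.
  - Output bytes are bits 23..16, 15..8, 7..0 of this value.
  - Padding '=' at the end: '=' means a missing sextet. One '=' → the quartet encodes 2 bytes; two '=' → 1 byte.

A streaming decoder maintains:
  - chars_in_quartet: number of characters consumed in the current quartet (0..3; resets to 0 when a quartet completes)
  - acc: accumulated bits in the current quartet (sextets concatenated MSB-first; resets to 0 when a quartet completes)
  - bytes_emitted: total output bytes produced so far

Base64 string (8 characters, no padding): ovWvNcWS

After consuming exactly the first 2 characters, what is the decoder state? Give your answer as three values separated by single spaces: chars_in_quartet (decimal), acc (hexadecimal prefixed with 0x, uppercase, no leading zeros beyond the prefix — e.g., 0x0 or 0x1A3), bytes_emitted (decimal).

After char 0 ('o'=40): chars_in_quartet=1 acc=0x28 bytes_emitted=0
After char 1 ('v'=47): chars_in_quartet=2 acc=0xA2F bytes_emitted=0

Answer: 2 0xA2F 0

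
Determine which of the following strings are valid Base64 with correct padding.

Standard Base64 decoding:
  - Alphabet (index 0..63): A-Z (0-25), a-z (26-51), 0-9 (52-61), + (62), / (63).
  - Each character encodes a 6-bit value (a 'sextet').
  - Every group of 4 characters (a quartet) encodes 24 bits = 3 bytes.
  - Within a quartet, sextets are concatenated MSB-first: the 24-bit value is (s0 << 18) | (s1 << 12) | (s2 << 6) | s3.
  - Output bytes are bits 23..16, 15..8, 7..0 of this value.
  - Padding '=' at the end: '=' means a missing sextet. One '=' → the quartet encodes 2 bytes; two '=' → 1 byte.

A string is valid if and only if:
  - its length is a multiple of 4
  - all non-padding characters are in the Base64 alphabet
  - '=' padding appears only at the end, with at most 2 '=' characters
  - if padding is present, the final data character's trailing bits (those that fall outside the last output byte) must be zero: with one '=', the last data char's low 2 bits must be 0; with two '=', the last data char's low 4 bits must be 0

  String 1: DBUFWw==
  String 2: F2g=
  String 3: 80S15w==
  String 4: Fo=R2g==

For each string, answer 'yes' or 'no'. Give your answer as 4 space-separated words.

String 1: 'DBUFWw==' → valid
String 2: 'F2g=' → valid
String 3: '80S15w==' → valid
String 4: 'Fo=R2g==' → invalid (bad char(s): ['=']; '=' in middle)

Answer: yes yes yes no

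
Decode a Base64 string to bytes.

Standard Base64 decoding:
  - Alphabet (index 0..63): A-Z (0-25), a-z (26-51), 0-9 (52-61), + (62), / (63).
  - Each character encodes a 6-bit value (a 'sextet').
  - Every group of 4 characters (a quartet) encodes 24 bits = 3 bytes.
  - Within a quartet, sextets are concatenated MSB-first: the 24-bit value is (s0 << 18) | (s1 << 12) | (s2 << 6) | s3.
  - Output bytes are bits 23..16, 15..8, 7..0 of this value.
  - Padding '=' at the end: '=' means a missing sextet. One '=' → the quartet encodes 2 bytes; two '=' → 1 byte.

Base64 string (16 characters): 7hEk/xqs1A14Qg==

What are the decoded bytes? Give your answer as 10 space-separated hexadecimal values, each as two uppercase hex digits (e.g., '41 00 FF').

Answer: EE 11 24 FF 1A AC D4 0D 78 42

Derivation:
After char 0 ('7'=59): chars_in_quartet=1 acc=0x3B bytes_emitted=0
After char 1 ('h'=33): chars_in_quartet=2 acc=0xEE1 bytes_emitted=0
After char 2 ('E'=4): chars_in_quartet=3 acc=0x3B844 bytes_emitted=0
After char 3 ('k'=36): chars_in_quartet=4 acc=0xEE1124 -> emit EE 11 24, reset; bytes_emitted=3
After char 4 ('/'=63): chars_in_quartet=1 acc=0x3F bytes_emitted=3
After char 5 ('x'=49): chars_in_quartet=2 acc=0xFF1 bytes_emitted=3
After char 6 ('q'=42): chars_in_quartet=3 acc=0x3FC6A bytes_emitted=3
After char 7 ('s'=44): chars_in_quartet=4 acc=0xFF1AAC -> emit FF 1A AC, reset; bytes_emitted=6
After char 8 ('1'=53): chars_in_quartet=1 acc=0x35 bytes_emitted=6
After char 9 ('A'=0): chars_in_quartet=2 acc=0xD40 bytes_emitted=6
After char 10 ('1'=53): chars_in_quartet=3 acc=0x35035 bytes_emitted=6
After char 11 ('4'=56): chars_in_quartet=4 acc=0xD40D78 -> emit D4 0D 78, reset; bytes_emitted=9
After char 12 ('Q'=16): chars_in_quartet=1 acc=0x10 bytes_emitted=9
After char 13 ('g'=32): chars_in_quartet=2 acc=0x420 bytes_emitted=9
Padding '==': partial quartet acc=0x420 -> emit 42; bytes_emitted=10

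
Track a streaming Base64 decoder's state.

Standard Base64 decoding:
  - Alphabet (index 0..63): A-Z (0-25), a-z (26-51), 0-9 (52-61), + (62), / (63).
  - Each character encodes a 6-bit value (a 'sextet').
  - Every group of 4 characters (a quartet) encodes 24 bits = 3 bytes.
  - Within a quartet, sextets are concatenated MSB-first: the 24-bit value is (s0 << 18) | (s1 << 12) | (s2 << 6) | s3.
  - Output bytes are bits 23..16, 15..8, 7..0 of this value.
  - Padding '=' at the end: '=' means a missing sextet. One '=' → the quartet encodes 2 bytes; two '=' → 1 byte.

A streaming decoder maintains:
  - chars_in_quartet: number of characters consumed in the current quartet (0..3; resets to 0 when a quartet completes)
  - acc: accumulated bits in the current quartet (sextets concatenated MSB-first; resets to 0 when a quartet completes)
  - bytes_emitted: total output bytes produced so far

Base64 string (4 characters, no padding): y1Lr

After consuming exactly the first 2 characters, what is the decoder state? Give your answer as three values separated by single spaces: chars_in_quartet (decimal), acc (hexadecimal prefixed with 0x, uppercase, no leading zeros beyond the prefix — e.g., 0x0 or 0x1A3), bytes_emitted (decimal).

After char 0 ('y'=50): chars_in_quartet=1 acc=0x32 bytes_emitted=0
After char 1 ('1'=53): chars_in_quartet=2 acc=0xCB5 bytes_emitted=0

Answer: 2 0xCB5 0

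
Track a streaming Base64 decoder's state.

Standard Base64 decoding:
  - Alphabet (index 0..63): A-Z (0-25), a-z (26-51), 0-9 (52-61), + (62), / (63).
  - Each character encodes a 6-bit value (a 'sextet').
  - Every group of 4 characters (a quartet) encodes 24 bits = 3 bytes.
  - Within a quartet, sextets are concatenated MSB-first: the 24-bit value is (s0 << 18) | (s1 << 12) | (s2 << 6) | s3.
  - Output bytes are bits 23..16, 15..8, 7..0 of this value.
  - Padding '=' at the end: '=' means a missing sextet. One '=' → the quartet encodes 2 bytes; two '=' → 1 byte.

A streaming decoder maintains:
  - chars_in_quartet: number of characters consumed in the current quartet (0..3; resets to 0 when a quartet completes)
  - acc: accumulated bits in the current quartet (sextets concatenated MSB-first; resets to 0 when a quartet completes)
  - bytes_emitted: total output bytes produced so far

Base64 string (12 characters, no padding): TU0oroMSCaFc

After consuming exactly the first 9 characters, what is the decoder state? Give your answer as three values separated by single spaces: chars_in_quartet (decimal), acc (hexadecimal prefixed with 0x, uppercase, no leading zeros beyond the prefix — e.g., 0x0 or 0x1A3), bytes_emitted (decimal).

After char 0 ('T'=19): chars_in_quartet=1 acc=0x13 bytes_emitted=0
After char 1 ('U'=20): chars_in_quartet=2 acc=0x4D4 bytes_emitted=0
After char 2 ('0'=52): chars_in_quartet=3 acc=0x13534 bytes_emitted=0
After char 3 ('o'=40): chars_in_quartet=4 acc=0x4D4D28 -> emit 4D 4D 28, reset; bytes_emitted=3
After char 4 ('r'=43): chars_in_quartet=1 acc=0x2B bytes_emitted=3
After char 5 ('o'=40): chars_in_quartet=2 acc=0xAE8 bytes_emitted=3
After char 6 ('M'=12): chars_in_quartet=3 acc=0x2BA0C bytes_emitted=3
After char 7 ('S'=18): chars_in_quartet=4 acc=0xAE8312 -> emit AE 83 12, reset; bytes_emitted=6
After char 8 ('C'=2): chars_in_quartet=1 acc=0x2 bytes_emitted=6

Answer: 1 0x2 6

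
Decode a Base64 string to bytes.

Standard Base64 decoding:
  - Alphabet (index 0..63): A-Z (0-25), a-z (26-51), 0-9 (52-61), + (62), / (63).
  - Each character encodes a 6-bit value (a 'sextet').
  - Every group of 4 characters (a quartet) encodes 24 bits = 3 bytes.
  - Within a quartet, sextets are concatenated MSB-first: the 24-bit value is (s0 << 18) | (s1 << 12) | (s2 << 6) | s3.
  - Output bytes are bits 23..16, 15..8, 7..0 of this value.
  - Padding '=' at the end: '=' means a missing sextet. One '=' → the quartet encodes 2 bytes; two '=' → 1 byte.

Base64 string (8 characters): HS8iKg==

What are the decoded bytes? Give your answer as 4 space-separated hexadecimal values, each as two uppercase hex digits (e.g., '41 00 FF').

Answer: 1D 2F 22 2A

Derivation:
After char 0 ('H'=7): chars_in_quartet=1 acc=0x7 bytes_emitted=0
After char 1 ('S'=18): chars_in_quartet=2 acc=0x1D2 bytes_emitted=0
After char 2 ('8'=60): chars_in_quartet=3 acc=0x74BC bytes_emitted=0
After char 3 ('i'=34): chars_in_quartet=4 acc=0x1D2F22 -> emit 1D 2F 22, reset; bytes_emitted=3
After char 4 ('K'=10): chars_in_quartet=1 acc=0xA bytes_emitted=3
After char 5 ('g'=32): chars_in_quartet=2 acc=0x2A0 bytes_emitted=3
Padding '==': partial quartet acc=0x2A0 -> emit 2A; bytes_emitted=4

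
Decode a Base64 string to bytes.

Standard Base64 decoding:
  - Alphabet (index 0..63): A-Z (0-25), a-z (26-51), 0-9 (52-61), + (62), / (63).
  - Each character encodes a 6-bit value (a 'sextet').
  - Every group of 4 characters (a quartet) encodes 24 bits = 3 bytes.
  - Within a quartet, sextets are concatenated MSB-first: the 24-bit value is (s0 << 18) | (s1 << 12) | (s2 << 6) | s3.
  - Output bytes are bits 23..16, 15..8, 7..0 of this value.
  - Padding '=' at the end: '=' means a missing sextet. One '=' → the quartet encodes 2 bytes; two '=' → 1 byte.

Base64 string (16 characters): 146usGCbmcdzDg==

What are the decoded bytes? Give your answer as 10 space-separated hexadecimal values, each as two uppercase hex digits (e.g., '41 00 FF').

Answer: D7 8E AE B0 60 9B 99 C7 73 0E

Derivation:
After char 0 ('1'=53): chars_in_quartet=1 acc=0x35 bytes_emitted=0
After char 1 ('4'=56): chars_in_quartet=2 acc=0xD78 bytes_emitted=0
After char 2 ('6'=58): chars_in_quartet=3 acc=0x35E3A bytes_emitted=0
After char 3 ('u'=46): chars_in_quartet=4 acc=0xD78EAE -> emit D7 8E AE, reset; bytes_emitted=3
After char 4 ('s'=44): chars_in_quartet=1 acc=0x2C bytes_emitted=3
After char 5 ('G'=6): chars_in_quartet=2 acc=0xB06 bytes_emitted=3
After char 6 ('C'=2): chars_in_quartet=3 acc=0x2C182 bytes_emitted=3
After char 7 ('b'=27): chars_in_quartet=4 acc=0xB0609B -> emit B0 60 9B, reset; bytes_emitted=6
After char 8 ('m'=38): chars_in_quartet=1 acc=0x26 bytes_emitted=6
After char 9 ('c'=28): chars_in_quartet=2 acc=0x99C bytes_emitted=6
After char 10 ('d'=29): chars_in_quartet=3 acc=0x2671D bytes_emitted=6
After char 11 ('z'=51): chars_in_quartet=4 acc=0x99C773 -> emit 99 C7 73, reset; bytes_emitted=9
After char 12 ('D'=3): chars_in_quartet=1 acc=0x3 bytes_emitted=9
After char 13 ('g'=32): chars_in_quartet=2 acc=0xE0 bytes_emitted=9
Padding '==': partial quartet acc=0xE0 -> emit 0E; bytes_emitted=10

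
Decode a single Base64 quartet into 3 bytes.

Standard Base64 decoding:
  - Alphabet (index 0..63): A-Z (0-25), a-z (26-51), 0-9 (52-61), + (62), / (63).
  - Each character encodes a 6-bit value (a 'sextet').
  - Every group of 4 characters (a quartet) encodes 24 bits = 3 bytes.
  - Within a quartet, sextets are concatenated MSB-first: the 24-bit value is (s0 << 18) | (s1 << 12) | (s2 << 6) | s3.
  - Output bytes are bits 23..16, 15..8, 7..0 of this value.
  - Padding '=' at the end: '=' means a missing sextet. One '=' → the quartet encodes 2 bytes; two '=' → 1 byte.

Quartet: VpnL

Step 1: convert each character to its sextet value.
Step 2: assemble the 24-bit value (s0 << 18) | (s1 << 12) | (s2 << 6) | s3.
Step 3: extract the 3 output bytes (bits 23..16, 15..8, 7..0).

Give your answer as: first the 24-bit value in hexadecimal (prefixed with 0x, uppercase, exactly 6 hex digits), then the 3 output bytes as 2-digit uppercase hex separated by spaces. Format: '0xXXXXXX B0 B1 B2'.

Sextets: V=21, p=41, n=39, L=11
24-bit: (21<<18) | (41<<12) | (39<<6) | 11
      = 0x540000 | 0x029000 | 0x0009C0 | 0x00000B
      = 0x5699CB
Bytes: (v>>16)&0xFF=56, (v>>8)&0xFF=99, v&0xFF=CB

Answer: 0x5699CB 56 99 CB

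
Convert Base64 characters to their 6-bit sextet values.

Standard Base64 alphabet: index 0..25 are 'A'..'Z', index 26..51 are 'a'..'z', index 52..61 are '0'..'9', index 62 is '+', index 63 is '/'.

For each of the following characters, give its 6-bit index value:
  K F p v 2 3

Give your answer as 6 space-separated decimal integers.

'K': A..Z range, ord('K') − ord('A') = 10
'F': A..Z range, ord('F') − ord('A') = 5
'p': a..z range, 26 + ord('p') − ord('a') = 41
'v': a..z range, 26 + ord('v') − ord('a') = 47
'2': 0..9 range, 52 + ord('2') − ord('0') = 54
'3': 0..9 range, 52 + ord('3') − ord('0') = 55

Answer: 10 5 41 47 54 55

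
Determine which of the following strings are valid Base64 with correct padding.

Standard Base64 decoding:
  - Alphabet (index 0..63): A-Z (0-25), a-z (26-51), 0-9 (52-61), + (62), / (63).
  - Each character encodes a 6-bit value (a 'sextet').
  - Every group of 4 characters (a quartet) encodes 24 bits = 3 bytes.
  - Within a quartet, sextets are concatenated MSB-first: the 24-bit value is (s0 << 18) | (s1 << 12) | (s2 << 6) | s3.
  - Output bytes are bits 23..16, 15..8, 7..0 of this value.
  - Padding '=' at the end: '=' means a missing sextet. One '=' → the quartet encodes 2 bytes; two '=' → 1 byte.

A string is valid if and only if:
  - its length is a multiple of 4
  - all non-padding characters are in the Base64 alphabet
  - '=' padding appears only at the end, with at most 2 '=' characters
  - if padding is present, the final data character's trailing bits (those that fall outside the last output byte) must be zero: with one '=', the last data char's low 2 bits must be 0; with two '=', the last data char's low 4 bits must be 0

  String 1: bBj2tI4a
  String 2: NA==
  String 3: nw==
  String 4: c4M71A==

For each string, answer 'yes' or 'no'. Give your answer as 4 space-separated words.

String 1: 'bBj2tI4a' → valid
String 2: 'NA==' → valid
String 3: 'nw==' → valid
String 4: 'c4M71A==' → valid

Answer: yes yes yes yes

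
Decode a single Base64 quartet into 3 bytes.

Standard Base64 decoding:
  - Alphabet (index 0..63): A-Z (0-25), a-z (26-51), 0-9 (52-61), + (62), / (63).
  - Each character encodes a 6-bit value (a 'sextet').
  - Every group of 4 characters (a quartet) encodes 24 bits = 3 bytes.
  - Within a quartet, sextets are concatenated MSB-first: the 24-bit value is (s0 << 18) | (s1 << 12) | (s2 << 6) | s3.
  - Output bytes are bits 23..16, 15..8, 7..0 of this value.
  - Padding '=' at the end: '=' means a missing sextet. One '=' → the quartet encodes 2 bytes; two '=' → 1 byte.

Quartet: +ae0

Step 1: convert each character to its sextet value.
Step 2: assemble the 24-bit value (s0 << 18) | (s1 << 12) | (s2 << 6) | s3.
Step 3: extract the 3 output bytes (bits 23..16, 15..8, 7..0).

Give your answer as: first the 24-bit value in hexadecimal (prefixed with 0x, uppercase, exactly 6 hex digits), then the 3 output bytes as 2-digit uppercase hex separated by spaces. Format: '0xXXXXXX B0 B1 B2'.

Answer: 0xF9A7B4 F9 A7 B4

Derivation:
Sextets: +=62, a=26, e=30, 0=52
24-bit: (62<<18) | (26<<12) | (30<<6) | 52
      = 0xF80000 | 0x01A000 | 0x000780 | 0x000034
      = 0xF9A7B4
Bytes: (v>>16)&0xFF=F9, (v>>8)&0xFF=A7, v&0xFF=B4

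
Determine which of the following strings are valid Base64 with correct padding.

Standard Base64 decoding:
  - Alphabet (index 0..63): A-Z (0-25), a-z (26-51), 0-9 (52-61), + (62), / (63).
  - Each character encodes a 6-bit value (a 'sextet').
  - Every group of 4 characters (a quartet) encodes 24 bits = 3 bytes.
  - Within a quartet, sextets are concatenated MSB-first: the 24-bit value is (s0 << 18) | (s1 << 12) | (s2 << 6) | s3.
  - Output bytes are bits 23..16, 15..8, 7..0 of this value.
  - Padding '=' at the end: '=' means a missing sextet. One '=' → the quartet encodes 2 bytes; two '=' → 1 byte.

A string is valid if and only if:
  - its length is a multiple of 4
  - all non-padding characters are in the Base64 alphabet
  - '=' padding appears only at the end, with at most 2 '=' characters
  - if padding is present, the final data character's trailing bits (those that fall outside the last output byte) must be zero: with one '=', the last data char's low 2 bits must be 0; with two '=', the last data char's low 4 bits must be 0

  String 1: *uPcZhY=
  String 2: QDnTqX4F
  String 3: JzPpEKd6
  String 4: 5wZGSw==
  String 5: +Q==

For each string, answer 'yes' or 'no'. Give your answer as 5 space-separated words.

String 1: '*uPcZhY=' → invalid (bad char(s): ['*'])
String 2: 'QDnTqX4F' → valid
String 3: 'JzPpEKd6' → valid
String 4: '5wZGSw==' → valid
String 5: '+Q==' → valid

Answer: no yes yes yes yes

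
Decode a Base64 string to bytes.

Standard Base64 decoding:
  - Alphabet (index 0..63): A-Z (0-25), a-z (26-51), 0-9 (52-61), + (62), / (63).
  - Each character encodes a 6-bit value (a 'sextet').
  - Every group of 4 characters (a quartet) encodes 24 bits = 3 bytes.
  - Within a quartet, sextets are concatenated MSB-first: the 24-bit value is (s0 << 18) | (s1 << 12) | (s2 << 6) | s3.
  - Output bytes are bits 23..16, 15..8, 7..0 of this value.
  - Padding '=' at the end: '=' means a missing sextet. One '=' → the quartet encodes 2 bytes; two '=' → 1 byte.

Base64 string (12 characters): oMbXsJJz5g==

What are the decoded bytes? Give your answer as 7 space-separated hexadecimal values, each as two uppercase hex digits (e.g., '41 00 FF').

After char 0 ('o'=40): chars_in_quartet=1 acc=0x28 bytes_emitted=0
After char 1 ('M'=12): chars_in_quartet=2 acc=0xA0C bytes_emitted=0
After char 2 ('b'=27): chars_in_quartet=3 acc=0x2831B bytes_emitted=0
After char 3 ('X'=23): chars_in_quartet=4 acc=0xA0C6D7 -> emit A0 C6 D7, reset; bytes_emitted=3
After char 4 ('s'=44): chars_in_quartet=1 acc=0x2C bytes_emitted=3
After char 5 ('J'=9): chars_in_quartet=2 acc=0xB09 bytes_emitted=3
After char 6 ('J'=9): chars_in_quartet=3 acc=0x2C249 bytes_emitted=3
After char 7 ('z'=51): chars_in_quartet=4 acc=0xB09273 -> emit B0 92 73, reset; bytes_emitted=6
After char 8 ('5'=57): chars_in_quartet=1 acc=0x39 bytes_emitted=6
After char 9 ('g'=32): chars_in_quartet=2 acc=0xE60 bytes_emitted=6
Padding '==': partial quartet acc=0xE60 -> emit E6; bytes_emitted=7

Answer: A0 C6 D7 B0 92 73 E6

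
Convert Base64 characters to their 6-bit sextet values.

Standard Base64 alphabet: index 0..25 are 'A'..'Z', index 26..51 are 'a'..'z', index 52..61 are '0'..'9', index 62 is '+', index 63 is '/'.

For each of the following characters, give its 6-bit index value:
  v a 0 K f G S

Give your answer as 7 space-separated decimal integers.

'v': a..z range, 26 + ord('v') − ord('a') = 47
'a': a..z range, 26 + ord('a') − ord('a') = 26
'0': 0..9 range, 52 + ord('0') − ord('0') = 52
'K': A..Z range, ord('K') − ord('A') = 10
'f': a..z range, 26 + ord('f') − ord('a') = 31
'G': A..Z range, ord('G') − ord('A') = 6
'S': A..Z range, ord('S') − ord('A') = 18

Answer: 47 26 52 10 31 6 18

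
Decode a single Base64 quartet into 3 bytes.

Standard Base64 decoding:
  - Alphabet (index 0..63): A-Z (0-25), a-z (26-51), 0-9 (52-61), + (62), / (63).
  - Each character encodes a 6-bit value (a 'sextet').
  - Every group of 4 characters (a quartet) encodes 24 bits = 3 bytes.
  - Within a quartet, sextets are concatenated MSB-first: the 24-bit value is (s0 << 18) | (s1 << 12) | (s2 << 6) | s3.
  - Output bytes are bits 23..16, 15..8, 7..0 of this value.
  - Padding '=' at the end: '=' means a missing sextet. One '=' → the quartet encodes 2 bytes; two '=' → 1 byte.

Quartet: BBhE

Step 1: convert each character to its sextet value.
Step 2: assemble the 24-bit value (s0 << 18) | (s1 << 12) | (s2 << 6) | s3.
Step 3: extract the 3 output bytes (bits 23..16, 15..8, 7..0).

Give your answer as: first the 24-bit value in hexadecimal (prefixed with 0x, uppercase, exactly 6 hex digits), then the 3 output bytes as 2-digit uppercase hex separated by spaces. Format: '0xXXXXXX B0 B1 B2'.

Answer: 0x041844 04 18 44

Derivation:
Sextets: B=1, B=1, h=33, E=4
24-bit: (1<<18) | (1<<12) | (33<<6) | 4
      = 0x040000 | 0x001000 | 0x000840 | 0x000004
      = 0x041844
Bytes: (v>>16)&0xFF=04, (v>>8)&0xFF=18, v&0xFF=44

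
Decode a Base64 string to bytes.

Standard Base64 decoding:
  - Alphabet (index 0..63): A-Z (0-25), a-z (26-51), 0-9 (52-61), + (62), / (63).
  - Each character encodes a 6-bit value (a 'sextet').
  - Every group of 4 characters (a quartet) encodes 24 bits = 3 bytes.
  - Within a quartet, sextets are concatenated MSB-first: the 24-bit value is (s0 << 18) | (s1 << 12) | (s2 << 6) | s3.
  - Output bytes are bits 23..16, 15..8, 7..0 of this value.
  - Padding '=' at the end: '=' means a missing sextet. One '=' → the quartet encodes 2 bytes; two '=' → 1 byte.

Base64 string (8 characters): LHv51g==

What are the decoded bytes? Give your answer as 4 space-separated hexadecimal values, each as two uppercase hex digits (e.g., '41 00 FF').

Answer: 2C 7B F9 D6

Derivation:
After char 0 ('L'=11): chars_in_quartet=1 acc=0xB bytes_emitted=0
After char 1 ('H'=7): chars_in_quartet=2 acc=0x2C7 bytes_emitted=0
After char 2 ('v'=47): chars_in_quartet=3 acc=0xB1EF bytes_emitted=0
After char 3 ('5'=57): chars_in_quartet=4 acc=0x2C7BF9 -> emit 2C 7B F9, reset; bytes_emitted=3
After char 4 ('1'=53): chars_in_quartet=1 acc=0x35 bytes_emitted=3
After char 5 ('g'=32): chars_in_quartet=2 acc=0xD60 bytes_emitted=3
Padding '==': partial quartet acc=0xD60 -> emit D6; bytes_emitted=4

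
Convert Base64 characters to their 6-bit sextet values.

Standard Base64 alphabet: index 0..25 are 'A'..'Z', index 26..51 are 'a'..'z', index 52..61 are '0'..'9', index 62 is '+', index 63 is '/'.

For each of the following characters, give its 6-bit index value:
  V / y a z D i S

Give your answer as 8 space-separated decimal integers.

Answer: 21 63 50 26 51 3 34 18

Derivation:
'V': A..Z range, ord('V') − ord('A') = 21
'/': index 63
'y': a..z range, 26 + ord('y') − ord('a') = 50
'a': a..z range, 26 + ord('a') − ord('a') = 26
'z': a..z range, 26 + ord('z') − ord('a') = 51
'D': A..Z range, ord('D') − ord('A') = 3
'i': a..z range, 26 + ord('i') − ord('a') = 34
'S': A..Z range, ord('S') − ord('A') = 18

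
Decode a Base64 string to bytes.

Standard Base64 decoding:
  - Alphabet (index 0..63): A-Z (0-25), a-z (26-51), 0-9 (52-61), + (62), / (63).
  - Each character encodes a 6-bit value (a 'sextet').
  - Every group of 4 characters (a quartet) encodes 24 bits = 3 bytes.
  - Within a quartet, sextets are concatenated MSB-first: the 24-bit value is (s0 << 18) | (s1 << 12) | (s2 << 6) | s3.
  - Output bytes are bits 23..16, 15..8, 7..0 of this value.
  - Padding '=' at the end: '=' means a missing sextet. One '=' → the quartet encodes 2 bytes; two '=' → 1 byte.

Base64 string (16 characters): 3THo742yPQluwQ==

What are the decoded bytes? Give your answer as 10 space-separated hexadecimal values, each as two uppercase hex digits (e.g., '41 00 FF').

Answer: DD 31 E8 EF 8D B2 3D 09 6E C1

Derivation:
After char 0 ('3'=55): chars_in_quartet=1 acc=0x37 bytes_emitted=0
After char 1 ('T'=19): chars_in_quartet=2 acc=0xDD3 bytes_emitted=0
After char 2 ('H'=7): chars_in_quartet=3 acc=0x374C7 bytes_emitted=0
After char 3 ('o'=40): chars_in_quartet=4 acc=0xDD31E8 -> emit DD 31 E8, reset; bytes_emitted=3
After char 4 ('7'=59): chars_in_quartet=1 acc=0x3B bytes_emitted=3
After char 5 ('4'=56): chars_in_quartet=2 acc=0xEF8 bytes_emitted=3
After char 6 ('2'=54): chars_in_quartet=3 acc=0x3BE36 bytes_emitted=3
After char 7 ('y'=50): chars_in_quartet=4 acc=0xEF8DB2 -> emit EF 8D B2, reset; bytes_emitted=6
After char 8 ('P'=15): chars_in_quartet=1 acc=0xF bytes_emitted=6
After char 9 ('Q'=16): chars_in_quartet=2 acc=0x3D0 bytes_emitted=6
After char 10 ('l'=37): chars_in_quartet=3 acc=0xF425 bytes_emitted=6
After char 11 ('u'=46): chars_in_quartet=4 acc=0x3D096E -> emit 3D 09 6E, reset; bytes_emitted=9
After char 12 ('w'=48): chars_in_quartet=1 acc=0x30 bytes_emitted=9
After char 13 ('Q'=16): chars_in_quartet=2 acc=0xC10 bytes_emitted=9
Padding '==': partial quartet acc=0xC10 -> emit C1; bytes_emitted=10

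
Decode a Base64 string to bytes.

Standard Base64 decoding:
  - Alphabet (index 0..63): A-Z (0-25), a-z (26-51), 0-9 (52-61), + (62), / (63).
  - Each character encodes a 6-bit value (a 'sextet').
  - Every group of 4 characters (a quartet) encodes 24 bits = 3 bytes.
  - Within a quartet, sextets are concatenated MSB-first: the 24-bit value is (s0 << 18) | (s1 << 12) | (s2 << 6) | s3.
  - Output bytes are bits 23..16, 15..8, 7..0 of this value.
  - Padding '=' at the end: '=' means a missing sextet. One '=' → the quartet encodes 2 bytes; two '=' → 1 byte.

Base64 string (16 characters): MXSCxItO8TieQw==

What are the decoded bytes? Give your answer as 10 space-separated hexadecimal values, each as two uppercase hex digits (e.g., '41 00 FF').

Answer: 31 74 82 C4 8B 4E F1 38 9E 43

Derivation:
After char 0 ('M'=12): chars_in_quartet=1 acc=0xC bytes_emitted=0
After char 1 ('X'=23): chars_in_quartet=2 acc=0x317 bytes_emitted=0
After char 2 ('S'=18): chars_in_quartet=3 acc=0xC5D2 bytes_emitted=0
After char 3 ('C'=2): chars_in_quartet=4 acc=0x317482 -> emit 31 74 82, reset; bytes_emitted=3
After char 4 ('x'=49): chars_in_quartet=1 acc=0x31 bytes_emitted=3
After char 5 ('I'=8): chars_in_quartet=2 acc=0xC48 bytes_emitted=3
After char 6 ('t'=45): chars_in_quartet=3 acc=0x3122D bytes_emitted=3
After char 7 ('O'=14): chars_in_quartet=4 acc=0xC48B4E -> emit C4 8B 4E, reset; bytes_emitted=6
After char 8 ('8'=60): chars_in_quartet=1 acc=0x3C bytes_emitted=6
After char 9 ('T'=19): chars_in_quartet=2 acc=0xF13 bytes_emitted=6
After char 10 ('i'=34): chars_in_quartet=3 acc=0x3C4E2 bytes_emitted=6
After char 11 ('e'=30): chars_in_quartet=4 acc=0xF1389E -> emit F1 38 9E, reset; bytes_emitted=9
After char 12 ('Q'=16): chars_in_quartet=1 acc=0x10 bytes_emitted=9
After char 13 ('w'=48): chars_in_quartet=2 acc=0x430 bytes_emitted=9
Padding '==': partial quartet acc=0x430 -> emit 43; bytes_emitted=10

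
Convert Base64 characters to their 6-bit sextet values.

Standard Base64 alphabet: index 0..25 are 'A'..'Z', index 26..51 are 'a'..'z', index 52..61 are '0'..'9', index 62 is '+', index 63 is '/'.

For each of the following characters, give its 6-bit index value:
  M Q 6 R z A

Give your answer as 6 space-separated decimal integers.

Answer: 12 16 58 17 51 0

Derivation:
'M': A..Z range, ord('M') − ord('A') = 12
'Q': A..Z range, ord('Q') − ord('A') = 16
'6': 0..9 range, 52 + ord('6') − ord('0') = 58
'R': A..Z range, ord('R') − ord('A') = 17
'z': a..z range, 26 + ord('z') − ord('a') = 51
'A': A..Z range, ord('A') − ord('A') = 0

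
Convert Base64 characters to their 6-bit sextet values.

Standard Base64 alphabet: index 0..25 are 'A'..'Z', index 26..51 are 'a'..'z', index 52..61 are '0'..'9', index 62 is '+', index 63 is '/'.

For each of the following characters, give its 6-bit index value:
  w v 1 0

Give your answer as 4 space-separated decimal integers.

Answer: 48 47 53 52

Derivation:
'w': a..z range, 26 + ord('w') − ord('a') = 48
'v': a..z range, 26 + ord('v') − ord('a') = 47
'1': 0..9 range, 52 + ord('1') − ord('0') = 53
'0': 0..9 range, 52 + ord('0') − ord('0') = 52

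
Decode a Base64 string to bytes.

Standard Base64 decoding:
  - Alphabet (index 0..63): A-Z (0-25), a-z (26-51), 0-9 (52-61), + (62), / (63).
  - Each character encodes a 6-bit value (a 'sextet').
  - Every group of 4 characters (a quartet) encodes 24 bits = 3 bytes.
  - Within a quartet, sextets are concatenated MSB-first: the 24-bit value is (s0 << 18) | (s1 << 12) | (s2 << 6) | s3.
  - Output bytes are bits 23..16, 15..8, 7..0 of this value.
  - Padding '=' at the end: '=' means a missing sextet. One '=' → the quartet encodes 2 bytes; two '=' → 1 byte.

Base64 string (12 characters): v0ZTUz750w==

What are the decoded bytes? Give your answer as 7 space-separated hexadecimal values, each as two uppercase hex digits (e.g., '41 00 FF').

Answer: BF 46 53 53 3E F9 D3

Derivation:
After char 0 ('v'=47): chars_in_quartet=1 acc=0x2F bytes_emitted=0
After char 1 ('0'=52): chars_in_quartet=2 acc=0xBF4 bytes_emitted=0
After char 2 ('Z'=25): chars_in_quartet=3 acc=0x2FD19 bytes_emitted=0
After char 3 ('T'=19): chars_in_quartet=4 acc=0xBF4653 -> emit BF 46 53, reset; bytes_emitted=3
After char 4 ('U'=20): chars_in_quartet=1 acc=0x14 bytes_emitted=3
After char 5 ('z'=51): chars_in_quartet=2 acc=0x533 bytes_emitted=3
After char 6 ('7'=59): chars_in_quartet=3 acc=0x14CFB bytes_emitted=3
After char 7 ('5'=57): chars_in_quartet=4 acc=0x533EF9 -> emit 53 3E F9, reset; bytes_emitted=6
After char 8 ('0'=52): chars_in_quartet=1 acc=0x34 bytes_emitted=6
After char 9 ('w'=48): chars_in_quartet=2 acc=0xD30 bytes_emitted=6
Padding '==': partial quartet acc=0xD30 -> emit D3; bytes_emitted=7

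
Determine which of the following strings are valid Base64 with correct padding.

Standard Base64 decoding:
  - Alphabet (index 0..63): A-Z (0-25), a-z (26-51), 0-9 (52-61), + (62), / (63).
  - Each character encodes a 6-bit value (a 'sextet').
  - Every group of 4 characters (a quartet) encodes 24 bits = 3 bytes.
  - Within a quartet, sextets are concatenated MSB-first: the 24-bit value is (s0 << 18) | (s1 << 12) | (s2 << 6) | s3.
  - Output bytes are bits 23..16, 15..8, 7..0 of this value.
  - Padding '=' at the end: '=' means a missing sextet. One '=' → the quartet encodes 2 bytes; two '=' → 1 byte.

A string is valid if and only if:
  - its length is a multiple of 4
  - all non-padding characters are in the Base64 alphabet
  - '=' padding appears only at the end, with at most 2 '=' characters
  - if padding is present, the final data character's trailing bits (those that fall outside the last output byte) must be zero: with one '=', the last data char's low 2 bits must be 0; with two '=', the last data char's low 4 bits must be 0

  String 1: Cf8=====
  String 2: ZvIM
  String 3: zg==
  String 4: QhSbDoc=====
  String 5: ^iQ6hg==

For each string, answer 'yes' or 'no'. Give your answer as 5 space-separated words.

String 1: 'Cf8=====' → invalid (5 pad chars (max 2))
String 2: 'ZvIM' → valid
String 3: 'zg==' → valid
String 4: 'QhSbDoc=====' → invalid (5 pad chars (max 2))
String 5: '^iQ6hg==' → invalid (bad char(s): ['^'])

Answer: no yes yes no no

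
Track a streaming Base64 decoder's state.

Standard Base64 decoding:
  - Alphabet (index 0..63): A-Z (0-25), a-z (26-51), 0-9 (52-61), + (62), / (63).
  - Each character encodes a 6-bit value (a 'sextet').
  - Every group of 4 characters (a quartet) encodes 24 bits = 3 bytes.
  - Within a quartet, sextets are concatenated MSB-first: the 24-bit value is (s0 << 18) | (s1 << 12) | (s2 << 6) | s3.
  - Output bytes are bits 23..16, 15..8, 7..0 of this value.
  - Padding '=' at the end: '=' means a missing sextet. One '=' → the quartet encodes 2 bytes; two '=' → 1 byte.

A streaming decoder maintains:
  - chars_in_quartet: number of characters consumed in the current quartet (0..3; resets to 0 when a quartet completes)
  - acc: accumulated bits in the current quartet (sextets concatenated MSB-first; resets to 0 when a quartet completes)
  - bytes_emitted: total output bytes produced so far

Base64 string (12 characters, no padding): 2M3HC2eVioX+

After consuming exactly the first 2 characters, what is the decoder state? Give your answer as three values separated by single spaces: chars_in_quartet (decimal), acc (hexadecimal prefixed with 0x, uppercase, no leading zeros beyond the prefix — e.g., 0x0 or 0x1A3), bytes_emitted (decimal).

After char 0 ('2'=54): chars_in_quartet=1 acc=0x36 bytes_emitted=0
After char 1 ('M'=12): chars_in_quartet=2 acc=0xD8C bytes_emitted=0

Answer: 2 0xD8C 0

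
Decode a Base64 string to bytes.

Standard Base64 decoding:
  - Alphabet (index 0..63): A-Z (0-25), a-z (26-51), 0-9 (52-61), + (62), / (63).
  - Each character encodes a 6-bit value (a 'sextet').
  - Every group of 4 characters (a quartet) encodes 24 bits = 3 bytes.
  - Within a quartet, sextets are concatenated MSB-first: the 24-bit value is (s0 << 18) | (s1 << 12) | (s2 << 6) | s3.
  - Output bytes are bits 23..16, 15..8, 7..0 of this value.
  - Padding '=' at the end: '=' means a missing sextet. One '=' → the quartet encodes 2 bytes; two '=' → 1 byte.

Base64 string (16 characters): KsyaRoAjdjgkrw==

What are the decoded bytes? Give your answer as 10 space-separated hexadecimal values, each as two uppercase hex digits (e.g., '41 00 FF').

After char 0 ('K'=10): chars_in_quartet=1 acc=0xA bytes_emitted=0
After char 1 ('s'=44): chars_in_quartet=2 acc=0x2AC bytes_emitted=0
After char 2 ('y'=50): chars_in_quartet=3 acc=0xAB32 bytes_emitted=0
After char 3 ('a'=26): chars_in_quartet=4 acc=0x2ACC9A -> emit 2A CC 9A, reset; bytes_emitted=3
After char 4 ('R'=17): chars_in_quartet=1 acc=0x11 bytes_emitted=3
After char 5 ('o'=40): chars_in_quartet=2 acc=0x468 bytes_emitted=3
After char 6 ('A'=0): chars_in_quartet=3 acc=0x11A00 bytes_emitted=3
After char 7 ('j'=35): chars_in_quartet=4 acc=0x468023 -> emit 46 80 23, reset; bytes_emitted=6
After char 8 ('d'=29): chars_in_quartet=1 acc=0x1D bytes_emitted=6
After char 9 ('j'=35): chars_in_quartet=2 acc=0x763 bytes_emitted=6
After char 10 ('g'=32): chars_in_quartet=3 acc=0x1D8E0 bytes_emitted=6
After char 11 ('k'=36): chars_in_quartet=4 acc=0x763824 -> emit 76 38 24, reset; bytes_emitted=9
After char 12 ('r'=43): chars_in_quartet=1 acc=0x2B bytes_emitted=9
After char 13 ('w'=48): chars_in_quartet=2 acc=0xAF0 bytes_emitted=9
Padding '==': partial quartet acc=0xAF0 -> emit AF; bytes_emitted=10

Answer: 2A CC 9A 46 80 23 76 38 24 AF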